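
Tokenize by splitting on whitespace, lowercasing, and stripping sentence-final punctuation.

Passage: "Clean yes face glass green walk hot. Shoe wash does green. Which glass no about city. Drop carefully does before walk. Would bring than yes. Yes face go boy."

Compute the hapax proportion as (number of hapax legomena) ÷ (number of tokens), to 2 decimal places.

Frequencies: yes:3, face:2, glass:2, green:2, walk:2, does:2, clean:1, hot:1, shoe:1, wash:1, which:1, no:1, about:1, city:1, drop:1, carefully:1, before:1, would:1, bring:1, than:1, … (2 more, each freq 1)
Hapax count = 16; token count = 29.
Ratio = 16 / 29 = 0.55

0.55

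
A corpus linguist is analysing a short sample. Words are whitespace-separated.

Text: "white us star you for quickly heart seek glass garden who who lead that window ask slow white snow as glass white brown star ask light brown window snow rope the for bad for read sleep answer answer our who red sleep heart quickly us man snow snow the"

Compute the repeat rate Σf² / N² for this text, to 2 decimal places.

Frequencies: snow:4, white:3, for:3, who:3, us:2, star:2, quickly:2, heart:2, glass:2, window:2, ask:2, brown:2, the:2, sleep:2, answer:2, you:1, seek:1, garden:1, lead:1, that:1, … (9 more, each freq 1)
Σf² = 101; N² = 2401
Repeat rate = 101 / 2401 = 0.04

0.04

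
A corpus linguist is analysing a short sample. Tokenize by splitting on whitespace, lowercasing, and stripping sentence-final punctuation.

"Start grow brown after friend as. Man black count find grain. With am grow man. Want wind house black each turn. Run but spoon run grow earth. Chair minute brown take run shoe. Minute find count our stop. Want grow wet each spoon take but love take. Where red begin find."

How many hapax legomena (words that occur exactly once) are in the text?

Frequencies: grow:4, find:3, run:3, take:3, brown:2, man:2, black:2, count:2, want:2, each:2, but:2, spoon:2, minute:2, start:1, after:1, friend:1, as:1, grain:1, with:1, am:1, … (13 more, each freq 1)
Hapax (freq=1): after, am, as, begin, chair, earth, friend, grain, house, love, our, red, shoe, start, stop, turn, wet, where, wind, with

20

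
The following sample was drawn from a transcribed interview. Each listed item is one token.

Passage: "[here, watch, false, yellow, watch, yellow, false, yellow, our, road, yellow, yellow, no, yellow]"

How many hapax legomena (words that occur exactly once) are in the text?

4

Frequencies: yellow:6, watch:2, false:2, here:1, our:1, road:1, no:1
Hapax (freq=1): here, no, our, road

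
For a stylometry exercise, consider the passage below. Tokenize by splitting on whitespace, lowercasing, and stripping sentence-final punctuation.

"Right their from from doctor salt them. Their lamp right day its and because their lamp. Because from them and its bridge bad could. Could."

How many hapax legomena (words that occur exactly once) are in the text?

Frequencies: their:3, from:3, right:2, them:2, lamp:2, its:2, and:2, because:2, could:2, doctor:1, salt:1, day:1, bridge:1, bad:1
Hapax (freq=1): bad, bridge, day, doctor, salt

5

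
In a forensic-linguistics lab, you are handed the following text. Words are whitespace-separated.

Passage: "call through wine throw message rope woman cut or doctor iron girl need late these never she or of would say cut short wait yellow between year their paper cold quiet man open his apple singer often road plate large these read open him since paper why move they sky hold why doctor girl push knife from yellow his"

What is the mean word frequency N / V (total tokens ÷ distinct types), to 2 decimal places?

N = 59 tokens, V = 49 types.
Mean frequency = N / V = 59 / 49 = 1.20

1.20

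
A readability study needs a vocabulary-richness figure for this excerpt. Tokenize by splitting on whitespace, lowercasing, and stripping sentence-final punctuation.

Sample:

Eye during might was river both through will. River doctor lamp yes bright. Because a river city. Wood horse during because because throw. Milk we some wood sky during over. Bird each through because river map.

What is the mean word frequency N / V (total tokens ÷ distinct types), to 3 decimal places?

N = 36 tokens, V = 26 types.
Mean frequency = N / V = 36 / 26 = 1.385

1.385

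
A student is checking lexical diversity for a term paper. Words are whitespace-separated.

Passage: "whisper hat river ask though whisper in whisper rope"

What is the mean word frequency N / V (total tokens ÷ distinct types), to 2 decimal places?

1.29

N = 9 tokens, V = 7 types.
Mean frequency = N / V = 9 / 7 = 1.29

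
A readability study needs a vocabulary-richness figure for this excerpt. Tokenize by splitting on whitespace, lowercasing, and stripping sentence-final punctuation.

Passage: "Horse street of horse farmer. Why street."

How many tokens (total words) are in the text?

7

Tokens: horse, street, of, horse, farmer, why, street
N = 7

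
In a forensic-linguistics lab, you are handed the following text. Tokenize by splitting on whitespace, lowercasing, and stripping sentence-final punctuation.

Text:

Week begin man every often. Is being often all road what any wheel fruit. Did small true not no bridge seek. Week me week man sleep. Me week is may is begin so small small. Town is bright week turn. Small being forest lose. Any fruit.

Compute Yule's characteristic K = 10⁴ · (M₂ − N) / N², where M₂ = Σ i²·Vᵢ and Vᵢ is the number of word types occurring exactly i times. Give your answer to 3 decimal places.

274.102

Frequencies: week:5, is:4, small:4, begin:2, man:2, often:2, being:2, any:2, fruit:2, me:2, every:1, all:1, road:1, what:1, wheel:1, did:1, true:1, not:1, no:1, bridge:1, … (9 more, each freq 1)
N = 46. Frequency spectrum: V_1=19, V_2=7, V_4=2, V_5=1
M₂ = 1²·19 + 2²·7 + 4²·2 + 5²·1 = 104
K = 10000 × (104 − 46) / 46² = 274.102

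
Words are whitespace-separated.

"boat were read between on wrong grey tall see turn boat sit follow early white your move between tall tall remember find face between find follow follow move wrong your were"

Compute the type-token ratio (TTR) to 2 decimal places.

N = 31 tokens, V = 19 types.
TTR = V / N = 19 / 31 = 0.61

0.61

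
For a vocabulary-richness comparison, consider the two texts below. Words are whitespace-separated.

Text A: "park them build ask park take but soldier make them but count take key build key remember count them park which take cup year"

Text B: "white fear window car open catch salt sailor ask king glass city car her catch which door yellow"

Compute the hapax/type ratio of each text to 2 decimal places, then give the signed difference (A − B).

A: hapax=7, V=14, ratio=0.50
B: hapax=14, V=16, ratio=0.88
Difference = 0.50 − 0.88 = -0.38

-0.38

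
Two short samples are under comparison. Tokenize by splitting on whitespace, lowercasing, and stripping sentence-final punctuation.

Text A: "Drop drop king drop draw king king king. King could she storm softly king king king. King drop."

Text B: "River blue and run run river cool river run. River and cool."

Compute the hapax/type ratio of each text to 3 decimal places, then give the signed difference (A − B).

0.514

A: hapax=5, V=7, ratio=0.714
B: hapax=1, V=5, ratio=0.200
Difference = 0.714 − 0.200 = 0.514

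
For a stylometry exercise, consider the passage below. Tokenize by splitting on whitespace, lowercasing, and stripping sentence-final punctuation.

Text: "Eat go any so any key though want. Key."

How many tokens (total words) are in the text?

Tokens: eat, go, any, so, any, key, though, want, key
N = 9

9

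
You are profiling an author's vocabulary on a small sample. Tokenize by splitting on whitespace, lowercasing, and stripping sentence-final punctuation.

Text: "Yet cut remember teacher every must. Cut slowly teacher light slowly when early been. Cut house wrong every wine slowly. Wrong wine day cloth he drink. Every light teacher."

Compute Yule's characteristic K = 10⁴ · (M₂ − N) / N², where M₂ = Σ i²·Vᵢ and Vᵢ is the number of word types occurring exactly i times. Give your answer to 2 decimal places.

356.72

Frequencies: cut:3, teacher:3, every:3, slowly:3, light:2, wrong:2, wine:2, yet:1, remember:1, must:1, when:1, early:1, been:1, house:1, day:1, cloth:1, he:1, drink:1
N = 29. Frequency spectrum: V_1=11, V_2=3, V_3=4
M₂ = 1²·11 + 2²·3 + 3²·4 = 59
K = 10000 × (59 − 29) / 29² = 356.72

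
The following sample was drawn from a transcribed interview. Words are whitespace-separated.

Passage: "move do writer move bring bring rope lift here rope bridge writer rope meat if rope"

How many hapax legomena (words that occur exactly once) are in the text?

Frequencies: rope:4, move:2, writer:2, bring:2, do:1, lift:1, here:1, bridge:1, meat:1, if:1
Hapax (freq=1): bridge, do, here, if, lift, meat

6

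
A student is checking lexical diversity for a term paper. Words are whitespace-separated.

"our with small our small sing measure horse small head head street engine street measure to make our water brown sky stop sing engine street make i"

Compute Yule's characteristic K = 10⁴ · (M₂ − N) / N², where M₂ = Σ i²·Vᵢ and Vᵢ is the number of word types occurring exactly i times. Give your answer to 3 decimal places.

Frequencies: our:3, small:3, street:3, sing:2, measure:2, head:2, engine:2, make:2, with:1, horse:1, to:1, water:1, brown:1, sky:1, stop:1, i:1
N = 27. Frequency spectrum: V_1=8, V_2=5, V_3=3
M₂ = 1²·8 + 2²·5 + 3²·3 = 55
K = 10000 × (55 − 27) / 27² = 384.088

384.088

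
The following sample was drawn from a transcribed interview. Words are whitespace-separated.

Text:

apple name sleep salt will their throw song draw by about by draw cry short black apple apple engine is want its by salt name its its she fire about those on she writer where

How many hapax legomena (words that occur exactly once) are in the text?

Frequencies: apple:3, by:3, its:3, name:2, salt:2, draw:2, about:2, she:2, sleep:1, will:1, their:1, throw:1, song:1, cry:1, short:1, black:1, engine:1, is:1, want:1, fire:1, … (4 more, each freq 1)
Hapax (freq=1): black, cry, engine, fire, is, on, short, sleep, song, their, those, throw, want, where, will, writer

16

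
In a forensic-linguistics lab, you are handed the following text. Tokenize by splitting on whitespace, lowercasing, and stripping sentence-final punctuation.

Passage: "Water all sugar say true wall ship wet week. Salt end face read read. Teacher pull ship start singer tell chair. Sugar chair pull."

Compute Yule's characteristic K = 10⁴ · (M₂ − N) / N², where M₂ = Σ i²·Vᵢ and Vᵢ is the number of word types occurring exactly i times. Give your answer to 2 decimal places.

Frequencies: sugar:2, ship:2, read:2, pull:2, chair:2, water:1, all:1, say:1, true:1, wall:1, wet:1, week:1, salt:1, end:1, face:1, teacher:1, start:1, singer:1, tell:1
N = 24. Frequency spectrum: V_1=14, V_2=5
M₂ = 1²·14 + 2²·5 = 34
K = 10000 × (34 − 24) / 24² = 173.61

173.61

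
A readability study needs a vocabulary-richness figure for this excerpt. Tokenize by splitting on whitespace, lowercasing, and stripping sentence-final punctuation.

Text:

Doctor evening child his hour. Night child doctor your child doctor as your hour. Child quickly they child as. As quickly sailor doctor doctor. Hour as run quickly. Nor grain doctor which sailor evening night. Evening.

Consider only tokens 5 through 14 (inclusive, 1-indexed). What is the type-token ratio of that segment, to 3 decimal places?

Segment tokens 5–14: hour, night, child, doctor, your, child, doctor, as, your, hour
Segment N = 10, segment V = 6.
TTR = 6 / 10 = 0.600

0.600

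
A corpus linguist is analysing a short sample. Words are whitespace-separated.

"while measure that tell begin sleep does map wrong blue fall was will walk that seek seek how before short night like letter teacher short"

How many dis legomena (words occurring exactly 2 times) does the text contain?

3

Frequencies: that:2, seek:2, short:2, while:1, measure:1, tell:1, begin:1, sleep:1, does:1, map:1, wrong:1, blue:1, fall:1, was:1, will:1, walk:1, how:1, before:1, night:1, like:1, … (2 more, each freq 1)
Words with frequency 2: seek, short, that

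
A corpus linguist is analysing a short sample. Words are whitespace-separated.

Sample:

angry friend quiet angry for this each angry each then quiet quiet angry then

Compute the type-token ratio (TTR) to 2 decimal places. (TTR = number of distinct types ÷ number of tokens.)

0.50

N = 14 tokens, V = 7 types.
TTR = V / N = 7 / 14 = 0.50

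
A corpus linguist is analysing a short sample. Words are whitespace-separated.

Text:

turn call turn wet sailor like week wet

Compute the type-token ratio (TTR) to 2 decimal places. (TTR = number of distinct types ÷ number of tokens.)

N = 8 tokens, V = 6 types.
TTR = V / N = 6 / 8 = 0.75

0.75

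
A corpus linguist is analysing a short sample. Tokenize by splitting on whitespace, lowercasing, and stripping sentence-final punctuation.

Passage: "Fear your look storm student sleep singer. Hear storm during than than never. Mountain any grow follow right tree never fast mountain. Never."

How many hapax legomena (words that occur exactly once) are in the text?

Frequencies: never:3, storm:2, than:2, mountain:2, fear:1, your:1, look:1, student:1, sleep:1, singer:1, hear:1, during:1, any:1, grow:1, follow:1, right:1, tree:1, fast:1
Hapax (freq=1): any, during, fast, fear, follow, grow, hear, look, right, singer, sleep, student, tree, your

14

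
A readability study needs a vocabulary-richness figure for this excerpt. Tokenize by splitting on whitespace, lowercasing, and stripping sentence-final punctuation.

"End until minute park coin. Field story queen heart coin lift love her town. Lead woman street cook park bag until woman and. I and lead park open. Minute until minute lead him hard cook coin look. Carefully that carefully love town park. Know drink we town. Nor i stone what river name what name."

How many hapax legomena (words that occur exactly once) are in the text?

20

Frequencies: park:4, until:3, minute:3, coin:3, town:3, lead:3, love:2, woman:2, cook:2, and:2, i:2, carefully:2, what:2, name:2, end:1, field:1, story:1, queen:1, heart:1, lift:1, … (14 more, each freq 1)
Hapax (freq=1): bag, drink, end, field, hard, heart, her, him, know, lift, look, nor, open, queen, river, stone, story, street, that, we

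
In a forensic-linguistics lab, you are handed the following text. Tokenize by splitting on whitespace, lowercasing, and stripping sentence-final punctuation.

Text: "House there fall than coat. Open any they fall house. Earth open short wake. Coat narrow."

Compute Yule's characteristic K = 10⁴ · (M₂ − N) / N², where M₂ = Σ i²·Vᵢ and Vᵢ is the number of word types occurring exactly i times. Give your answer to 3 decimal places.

312.500

Frequencies: house:2, fall:2, coat:2, open:2, there:1, than:1, any:1, they:1, earth:1, short:1, wake:1, narrow:1
N = 16. Frequency spectrum: V_1=8, V_2=4
M₂ = 1²·8 + 2²·4 = 24
K = 10000 × (24 − 16) / 16² = 312.500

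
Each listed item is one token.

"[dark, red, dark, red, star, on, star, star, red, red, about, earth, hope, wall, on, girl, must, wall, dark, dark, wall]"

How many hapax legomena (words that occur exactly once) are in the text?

5

Frequencies: dark:4, red:4, star:3, wall:3, on:2, about:1, earth:1, hope:1, girl:1, must:1
Hapax (freq=1): about, earth, girl, hope, must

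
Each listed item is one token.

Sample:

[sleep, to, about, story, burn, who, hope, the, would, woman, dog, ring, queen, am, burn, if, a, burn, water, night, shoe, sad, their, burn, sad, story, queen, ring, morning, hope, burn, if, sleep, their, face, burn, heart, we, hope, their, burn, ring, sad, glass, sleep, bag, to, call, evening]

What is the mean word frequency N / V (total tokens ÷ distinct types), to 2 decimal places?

N = 49 tokens, V = 29 types.
Mean frequency = N / V = 49 / 29 = 1.69

1.69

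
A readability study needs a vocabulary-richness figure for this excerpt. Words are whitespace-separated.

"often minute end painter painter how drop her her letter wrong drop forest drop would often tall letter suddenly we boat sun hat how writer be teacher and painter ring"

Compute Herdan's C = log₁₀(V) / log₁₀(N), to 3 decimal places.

0.909

N = 30, V = 22.
log₁₀(V) = 1.342423, log₁₀(N) = 1.477121
C = 1.342423 / 1.477121 = 0.909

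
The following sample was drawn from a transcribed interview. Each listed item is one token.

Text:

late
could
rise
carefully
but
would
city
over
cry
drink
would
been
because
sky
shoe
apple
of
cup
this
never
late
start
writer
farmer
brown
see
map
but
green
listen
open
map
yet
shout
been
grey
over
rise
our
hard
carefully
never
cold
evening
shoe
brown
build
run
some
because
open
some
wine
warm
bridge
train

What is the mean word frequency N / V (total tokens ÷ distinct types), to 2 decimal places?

N = 56 tokens, V = 42 types.
Mean frequency = N / V = 56 / 42 = 1.33

1.33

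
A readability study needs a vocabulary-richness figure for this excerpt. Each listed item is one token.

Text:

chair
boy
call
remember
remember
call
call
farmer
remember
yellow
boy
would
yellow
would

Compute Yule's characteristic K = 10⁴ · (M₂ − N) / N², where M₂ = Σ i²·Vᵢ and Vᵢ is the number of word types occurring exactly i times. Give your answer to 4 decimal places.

918.3673

Frequencies: call:3, remember:3, boy:2, yellow:2, would:2, chair:1, farmer:1
N = 14. Frequency spectrum: V_1=2, V_2=3, V_3=2
M₂ = 1²·2 + 2²·3 + 3²·2 = 32
K = 10000 × (32 − 14) / 14² = 918.3673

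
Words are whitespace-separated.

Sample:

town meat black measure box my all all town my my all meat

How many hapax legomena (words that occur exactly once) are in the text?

Frequencies: my:3, all:3, town:2, meat:2, black:1, measure:1, box:1
Hapax (freq=1): black, box, measure

3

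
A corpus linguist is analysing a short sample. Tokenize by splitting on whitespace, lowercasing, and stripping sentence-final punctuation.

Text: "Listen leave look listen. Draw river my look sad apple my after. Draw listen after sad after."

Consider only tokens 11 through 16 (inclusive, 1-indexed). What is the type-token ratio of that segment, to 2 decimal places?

Segment tokens 11–16: my, after, draw, listen, after, sad
Segment N = 6, segment V = 5.
TTR = 5 / 6 = 0.83

0.83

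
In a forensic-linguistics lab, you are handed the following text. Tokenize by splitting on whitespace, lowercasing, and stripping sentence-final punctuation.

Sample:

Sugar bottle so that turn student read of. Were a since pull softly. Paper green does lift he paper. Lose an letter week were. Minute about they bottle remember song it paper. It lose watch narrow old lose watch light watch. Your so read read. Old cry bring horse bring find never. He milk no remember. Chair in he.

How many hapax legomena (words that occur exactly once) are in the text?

30

Frequencies: read:3, paper:3, he:3, lose:3, watch:3, bottle:2, so:2, were:2, remember:2, it:2, old:2, bring:2, sugar:1, that:1, turn:1, student:1, of:1, a:1, since:1, pull:1, … (22 more, each freq 1)
Hapax (freq=1): a, about, an, chair, cry, does, find, green, horse, in, letter, lift, light, milk, minute, narrow, never, no, of, pull, since, softly, song, student, sugar, that, they, turn, week, your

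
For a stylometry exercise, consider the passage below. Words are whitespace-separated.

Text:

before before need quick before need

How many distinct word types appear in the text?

3

Distinct types: {before, need, quick}
V = 3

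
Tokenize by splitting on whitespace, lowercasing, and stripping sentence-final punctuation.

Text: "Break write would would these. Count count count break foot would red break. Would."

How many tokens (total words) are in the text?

14

Tokens: break, write, would, would, these, count, count, count, break, foot, would, red, break, would
N = 14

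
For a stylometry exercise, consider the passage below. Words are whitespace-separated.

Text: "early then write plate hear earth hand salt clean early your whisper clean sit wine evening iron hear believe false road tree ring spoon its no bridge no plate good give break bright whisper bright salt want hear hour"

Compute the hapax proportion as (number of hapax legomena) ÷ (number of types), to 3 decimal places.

0.733

Frequencies: hear:3, early:2, plate:2, salt:2, clean:2, whisper:2, no:2, bright:2, then:1, write:1, earth:1, hand:1, your:1, sit:1, wine:1, evening:1, iron:1, believe:1, false:1, road:1, … (10 more, each freq 1)
Hapax count = 22; type count = 30.
Ratio = 22 / 30 = 0.733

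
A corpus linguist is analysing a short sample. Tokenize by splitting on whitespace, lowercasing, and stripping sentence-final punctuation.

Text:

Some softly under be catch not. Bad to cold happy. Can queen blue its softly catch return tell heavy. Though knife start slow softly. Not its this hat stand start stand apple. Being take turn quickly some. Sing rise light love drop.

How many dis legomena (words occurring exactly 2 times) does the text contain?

Frequencies: softly:3, some:2, catch:2, not:2, its:2, start:2, stand:2, under:1, be:1, bad:1, to:1, cold:1, happy:1, can:1, queen:1, blue:1, return:1, tell:1, heavy:1, though:1, … (14 more, each freq 1)
Words with frequency 2: catch, its, not, some, stand, start

6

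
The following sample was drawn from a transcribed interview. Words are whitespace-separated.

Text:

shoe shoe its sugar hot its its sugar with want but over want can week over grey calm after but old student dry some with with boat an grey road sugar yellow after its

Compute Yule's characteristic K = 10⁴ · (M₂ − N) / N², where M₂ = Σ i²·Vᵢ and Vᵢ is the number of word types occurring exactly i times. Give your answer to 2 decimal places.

Frequencies: its:4, sugar:3, with:3, shoe:2, want:2, but:2, over:2, grey:2, after:2, hot:1, can:1, week:1, calm:1, old:1, student:1, dry:1, some:1, boat:1, an:1, road:1, … (1 more, each freq 1)
N = 34. Frequency spectrum: V_1=12, V_2=6, V_3=2, V_4=1
M₂ = 1²·12 + 2²·6 + 3²·2 + 4²·1 = 70
K = 10000 × (70 − 34) / 34² = 311.42

311.42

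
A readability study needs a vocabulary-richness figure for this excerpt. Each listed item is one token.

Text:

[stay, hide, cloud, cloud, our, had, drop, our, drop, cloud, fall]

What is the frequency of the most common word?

Frequencies: cloud:3, our:2, drop:2, stay:1, hide:1, had:1, fall:1
Most common: 'cloud' with frequency 3.

3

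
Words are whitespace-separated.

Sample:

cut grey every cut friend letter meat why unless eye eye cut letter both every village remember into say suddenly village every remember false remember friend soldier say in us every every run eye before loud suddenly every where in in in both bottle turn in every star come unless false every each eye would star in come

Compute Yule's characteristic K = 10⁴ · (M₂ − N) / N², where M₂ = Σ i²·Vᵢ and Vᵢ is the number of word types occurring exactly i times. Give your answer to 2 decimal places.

Frequencies: every:8, in:6, eye:4, cut:3, remember:3, friend:2, letter:2, unless:2, both:2, village:2, say:2, suddenly:2, false:2, star:2, come:2, grey:1, meat:1, why:1, into:1, soldier:1, … (9 more, each freq 1)
N = 58. Frequency spectrum: V_1=14, V_2=10, V_3=2, V_4=1, V_6=1, V_8=1
M₂ = 1²·14 + 2²·10 + 3²·2 + 4²·1 + 6²·1 + 8²·1 = 188
K = 10000 × (188 − 58) / 58² = 386.44

386.44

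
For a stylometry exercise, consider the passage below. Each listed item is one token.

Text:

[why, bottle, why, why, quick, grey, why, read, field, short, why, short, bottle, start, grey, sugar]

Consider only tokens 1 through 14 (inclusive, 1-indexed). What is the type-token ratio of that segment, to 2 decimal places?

Segment tokens 1–14: why, bottle, why, why, quick, grey, why, read, field, short, why, short, bottle, start
Segment N = 14, segment V = 8.
TTR = 8 / 14 = 0.57

0.57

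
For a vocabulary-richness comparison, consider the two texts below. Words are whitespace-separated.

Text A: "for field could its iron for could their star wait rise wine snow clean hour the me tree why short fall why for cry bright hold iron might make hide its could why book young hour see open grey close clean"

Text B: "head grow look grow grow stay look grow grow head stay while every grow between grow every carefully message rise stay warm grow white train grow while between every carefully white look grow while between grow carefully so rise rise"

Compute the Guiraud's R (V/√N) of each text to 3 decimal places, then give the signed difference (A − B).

2.627

A: V=31, N=41, R=4.841
B: V=14, N=40, R=2.214
Difference = 4.841 − 2.214 = 2.627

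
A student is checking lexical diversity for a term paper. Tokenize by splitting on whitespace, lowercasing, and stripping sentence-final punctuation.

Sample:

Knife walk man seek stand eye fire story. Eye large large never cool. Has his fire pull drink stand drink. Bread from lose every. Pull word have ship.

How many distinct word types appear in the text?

Distinct types: {bread, cool, drink, every, eye, fire, from, has, have, his, knife, large, lose, man, never, pull, seek, ship, stand, story, walk, word}
V = 22

22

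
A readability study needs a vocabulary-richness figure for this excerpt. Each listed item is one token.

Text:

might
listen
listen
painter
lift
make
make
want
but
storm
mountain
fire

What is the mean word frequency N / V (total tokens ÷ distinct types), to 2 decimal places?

1.20

N = 12 tokens, V = 10 types.
Mean frequency = N / V = 12 / 10 = 1.20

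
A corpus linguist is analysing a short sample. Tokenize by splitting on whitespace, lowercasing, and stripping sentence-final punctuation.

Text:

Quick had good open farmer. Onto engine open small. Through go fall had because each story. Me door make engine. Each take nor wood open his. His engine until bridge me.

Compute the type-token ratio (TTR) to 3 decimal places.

0.742

N = 31 tokens, V = 23 types.
TTR = V / N = 23 / 31 = 0.742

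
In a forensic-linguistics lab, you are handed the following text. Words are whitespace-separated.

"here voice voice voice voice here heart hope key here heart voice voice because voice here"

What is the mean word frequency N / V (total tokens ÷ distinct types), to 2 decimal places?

2.67

N = 16 tokens, V = 6 types.
Mean frequency = N / V = 16 / 6 = 2.67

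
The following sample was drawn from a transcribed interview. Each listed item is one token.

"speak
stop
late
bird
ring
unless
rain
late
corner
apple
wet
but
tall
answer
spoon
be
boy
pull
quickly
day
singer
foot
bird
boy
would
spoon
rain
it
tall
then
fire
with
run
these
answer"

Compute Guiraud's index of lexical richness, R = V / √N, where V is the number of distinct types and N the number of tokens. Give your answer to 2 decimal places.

4.73

N = 35, V = 28.
√N = 5.916080
R = 28 / 5.916080 = 4.73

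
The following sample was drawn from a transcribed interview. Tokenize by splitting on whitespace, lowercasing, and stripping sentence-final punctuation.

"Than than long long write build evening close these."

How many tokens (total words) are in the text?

9

Tokens: than, than, long, long, write, build, evening, close, these
N = 9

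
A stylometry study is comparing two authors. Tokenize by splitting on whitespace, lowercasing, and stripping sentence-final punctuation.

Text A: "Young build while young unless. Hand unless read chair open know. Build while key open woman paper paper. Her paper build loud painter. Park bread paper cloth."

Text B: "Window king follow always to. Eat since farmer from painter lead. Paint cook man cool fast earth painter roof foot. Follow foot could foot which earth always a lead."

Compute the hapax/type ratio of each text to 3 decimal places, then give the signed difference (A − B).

A: hapax=12, V=18, ratio=0.667
B: hapax=16, V=22, ratio=0.727
Difference = 0.667 − 0.727 = -0.060

-0.060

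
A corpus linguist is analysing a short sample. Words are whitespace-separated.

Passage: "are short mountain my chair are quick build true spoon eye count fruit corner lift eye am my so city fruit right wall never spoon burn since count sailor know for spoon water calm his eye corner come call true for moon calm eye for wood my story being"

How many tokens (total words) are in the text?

Tokens: are, short, mountain, my, chair, are, quick, build, true, spoon, eye, count, fruit, corner, lift, eye, am, my, so, city, fruit, right, wall, never, spoon, burn, since, count, sailor, know, for, spoon, water, calm, his, eye, corner, come, call, true, for, moon, calm, eye, for, wood, my, story, being
N = 49

49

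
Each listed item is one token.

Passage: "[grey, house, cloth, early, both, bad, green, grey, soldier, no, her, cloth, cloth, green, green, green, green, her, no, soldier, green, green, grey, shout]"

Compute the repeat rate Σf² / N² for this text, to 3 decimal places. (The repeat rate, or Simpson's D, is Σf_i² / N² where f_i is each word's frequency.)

Frequencies: green:7, grey:3, cloth:3, soldier:2, no:2, her:2, house:1, early:1, both:1, bad:1, shout:1
Σf² = 84; N² = 576
Repeat rate = 84 / 576 = 0.146

0.146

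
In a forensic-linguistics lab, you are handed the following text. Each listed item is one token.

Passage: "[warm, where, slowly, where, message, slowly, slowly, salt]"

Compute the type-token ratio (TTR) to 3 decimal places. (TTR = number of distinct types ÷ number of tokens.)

N = 8 tokens, V = 5 types.
TTR = V / N = 5 / 8 = 0.625

0.625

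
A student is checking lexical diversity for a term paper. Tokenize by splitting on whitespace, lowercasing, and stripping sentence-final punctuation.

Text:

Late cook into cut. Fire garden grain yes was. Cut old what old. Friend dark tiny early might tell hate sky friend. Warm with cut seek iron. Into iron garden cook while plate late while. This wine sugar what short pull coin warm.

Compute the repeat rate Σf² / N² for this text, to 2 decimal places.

Frequencies: cut:3, late:2, cook:2, into:2, garden:2, old:2, what:2, friend:2, warm:2, iron:2, while:2, fire:1, grain:1, yes:1, was:1, dark:1, tiny:1, early:1, might:1, tell:1, … (11 more, each freq 1)
Σf² = 69; N² = 1849
Repeat rate = 69 / 1849 = 0.04

0.04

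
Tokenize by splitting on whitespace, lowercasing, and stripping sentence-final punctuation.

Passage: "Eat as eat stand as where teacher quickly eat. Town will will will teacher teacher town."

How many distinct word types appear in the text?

Distinct types: {as, eat, quickly, stand, teacher, town, where, will}
V = 8

8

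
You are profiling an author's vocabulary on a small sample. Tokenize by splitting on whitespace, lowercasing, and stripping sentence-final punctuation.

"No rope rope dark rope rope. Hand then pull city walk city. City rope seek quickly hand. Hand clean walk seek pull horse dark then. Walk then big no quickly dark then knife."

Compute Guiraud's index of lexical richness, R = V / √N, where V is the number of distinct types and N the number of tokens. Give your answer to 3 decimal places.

2.437

N = 33, V = 14.
√N = 5.744563
R = 14 / 5.744563 = 2.437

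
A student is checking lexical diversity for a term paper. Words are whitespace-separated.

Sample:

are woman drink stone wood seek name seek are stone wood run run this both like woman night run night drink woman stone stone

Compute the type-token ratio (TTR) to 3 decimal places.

N = 24 tokens, V = 12 types.
TTR = V / N = 12 / 24 = 0.500

0.500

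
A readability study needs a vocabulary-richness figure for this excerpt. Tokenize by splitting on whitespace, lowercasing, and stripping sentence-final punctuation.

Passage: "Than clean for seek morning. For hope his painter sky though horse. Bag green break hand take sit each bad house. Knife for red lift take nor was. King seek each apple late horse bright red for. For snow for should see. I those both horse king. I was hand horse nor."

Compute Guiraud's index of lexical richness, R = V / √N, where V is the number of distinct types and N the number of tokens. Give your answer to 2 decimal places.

N = 52, V = 35.
√N = 7.211103
R = 35 / 7.211103 = 4.85

4.85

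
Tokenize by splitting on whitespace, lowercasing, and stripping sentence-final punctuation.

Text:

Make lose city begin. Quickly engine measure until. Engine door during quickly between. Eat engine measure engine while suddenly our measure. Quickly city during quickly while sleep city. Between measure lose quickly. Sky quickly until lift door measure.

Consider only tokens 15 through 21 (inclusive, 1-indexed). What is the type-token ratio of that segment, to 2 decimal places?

Segment tokens 15–21: engine, measure, engine, while, suddenly, our, measure
Segment N = 7, segment V = 5.
TTR = 5 / 7 = 0.71

0.71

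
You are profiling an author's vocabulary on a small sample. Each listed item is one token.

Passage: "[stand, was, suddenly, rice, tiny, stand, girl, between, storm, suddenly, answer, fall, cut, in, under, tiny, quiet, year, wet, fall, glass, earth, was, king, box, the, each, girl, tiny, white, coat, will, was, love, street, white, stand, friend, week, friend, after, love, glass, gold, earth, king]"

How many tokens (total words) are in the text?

46

Tokens: stand, was, suddenly, rice, tiny, stand, girl, between, storm, suddenly, answer, fall, cut, in, under, tiny, quiet, year, wet, fall, glass, earth, was, king, box, the, each, girl, tiny, white, coat, will, was, love, street, white, stand, friend, week, friend, after, love, glass, gold, earth, king
N = 46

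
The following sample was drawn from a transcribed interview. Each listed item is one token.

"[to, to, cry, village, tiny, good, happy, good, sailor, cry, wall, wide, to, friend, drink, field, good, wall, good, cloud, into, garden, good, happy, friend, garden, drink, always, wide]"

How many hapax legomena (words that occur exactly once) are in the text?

7

Frequencies: good:5, to:3, cry:2, happy:2, wall:2, wide:2, friend:2, drink:2, garden:2, village:1, tiny:1, sailor:1, field:1, cloud:1, into:1, always:1
Hapax (freq=1): always, cloud, field, into, sailor, tiny, village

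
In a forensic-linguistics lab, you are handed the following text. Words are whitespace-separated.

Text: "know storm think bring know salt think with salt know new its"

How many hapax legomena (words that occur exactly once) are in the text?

5

Frequencies: know:3, think:2, salt:2, storm:1, bring:1, with:1, new:1, its:1
Hapax (freq=1): bring, its, new, storm, with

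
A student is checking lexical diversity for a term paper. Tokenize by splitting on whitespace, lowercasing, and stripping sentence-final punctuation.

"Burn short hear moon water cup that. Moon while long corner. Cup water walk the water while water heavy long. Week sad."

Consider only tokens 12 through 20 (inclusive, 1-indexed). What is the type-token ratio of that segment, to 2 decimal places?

Segment tokens 12–20: cup, water, walk, the, water, while, water, heavy, long
Segment N = 9, segment V = 7.
TTR = 7 / 9 = 0.78

0.78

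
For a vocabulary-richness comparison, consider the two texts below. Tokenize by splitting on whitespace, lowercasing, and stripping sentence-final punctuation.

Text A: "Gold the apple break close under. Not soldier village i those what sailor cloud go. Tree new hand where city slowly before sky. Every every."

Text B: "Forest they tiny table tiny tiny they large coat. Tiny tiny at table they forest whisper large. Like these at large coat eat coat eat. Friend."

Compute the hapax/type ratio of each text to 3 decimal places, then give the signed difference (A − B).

0.625

A: hapax=23, V=24, ratio=0.958
B: hapax=4, V=12, ratio=0.333
Difference = 0.958 − 0.333 = 0.625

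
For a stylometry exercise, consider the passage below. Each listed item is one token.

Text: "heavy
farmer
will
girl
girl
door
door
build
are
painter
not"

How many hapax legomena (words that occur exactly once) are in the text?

Frequencies: girl:2, door:2, heavy:1, farmer:1, will:1, build:1, are:1, painter:1, not:1
Hapax (freq=1): are, build, farmer, heavy, not, painter, will

7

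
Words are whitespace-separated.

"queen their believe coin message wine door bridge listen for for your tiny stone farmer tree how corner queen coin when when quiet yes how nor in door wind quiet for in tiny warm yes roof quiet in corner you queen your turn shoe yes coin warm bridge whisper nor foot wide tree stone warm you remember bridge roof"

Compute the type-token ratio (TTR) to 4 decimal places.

0.5424

N = 59 tokens, V = 32 types.
TTR = V / N = 32 / 59 = 0.5424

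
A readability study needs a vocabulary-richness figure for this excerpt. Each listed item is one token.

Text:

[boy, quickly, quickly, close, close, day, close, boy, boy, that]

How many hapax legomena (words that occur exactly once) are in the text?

Frequencies: boy:3, close:3, quickly:2, day:1, that:1
Hapax (freq=1): day, that

2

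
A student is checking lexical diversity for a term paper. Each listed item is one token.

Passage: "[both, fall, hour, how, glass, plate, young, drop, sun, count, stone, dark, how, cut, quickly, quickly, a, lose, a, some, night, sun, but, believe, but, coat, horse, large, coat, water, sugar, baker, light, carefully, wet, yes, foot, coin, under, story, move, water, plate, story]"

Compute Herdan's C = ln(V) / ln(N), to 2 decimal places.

N = 44, V = 35.
ln(V) = 3.555348, ln(N) = 3.784190
C = 3.555348 / 3.784190 = 0.94

0.94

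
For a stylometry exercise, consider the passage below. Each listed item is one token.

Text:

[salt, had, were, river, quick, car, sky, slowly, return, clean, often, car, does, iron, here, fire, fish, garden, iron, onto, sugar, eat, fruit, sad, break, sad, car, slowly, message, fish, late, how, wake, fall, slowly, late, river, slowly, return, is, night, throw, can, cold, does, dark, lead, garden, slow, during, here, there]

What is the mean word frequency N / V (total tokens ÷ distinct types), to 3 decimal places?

1.368

N = 52 tokens, V = 38 types.
Mean frequency = N / V = 52 / 38 = 1.368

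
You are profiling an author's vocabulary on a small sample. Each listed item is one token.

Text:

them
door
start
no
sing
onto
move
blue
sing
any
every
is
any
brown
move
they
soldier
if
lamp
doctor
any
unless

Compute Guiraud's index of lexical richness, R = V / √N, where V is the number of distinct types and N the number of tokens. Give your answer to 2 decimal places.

3.84

N = 22, V = 18.
√N = 4.690416
R = 18 / 4.690416 = 3.84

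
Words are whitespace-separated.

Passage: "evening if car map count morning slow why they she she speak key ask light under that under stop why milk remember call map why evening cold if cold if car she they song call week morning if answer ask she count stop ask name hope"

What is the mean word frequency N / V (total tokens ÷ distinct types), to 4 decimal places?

1.7692

N = 46 tokens, V = 26 types.
Mean frequency = N / V = 46 / 26 = 1.7692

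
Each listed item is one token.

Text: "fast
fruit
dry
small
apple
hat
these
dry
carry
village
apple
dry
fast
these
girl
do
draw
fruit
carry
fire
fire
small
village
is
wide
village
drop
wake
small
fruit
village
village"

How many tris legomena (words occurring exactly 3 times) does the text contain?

3

Frequencies: village:5, fruit:3, dry:3, small:3, fast:2, apple:2, these:2, carry:2, fire:2, hat:1, girl:1, do:1, draw:1, is:1, wide:1, drop:1, wake:1
Words with frequency 3: dry, fruit, small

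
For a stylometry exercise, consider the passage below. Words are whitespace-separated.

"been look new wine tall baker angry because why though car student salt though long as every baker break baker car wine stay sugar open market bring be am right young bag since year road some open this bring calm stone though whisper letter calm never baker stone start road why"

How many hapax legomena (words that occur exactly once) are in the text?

28

Frequencies: baker:4, though:3, wine:2, why:2, car:2, open:2, bring:2, road:2, calm:2, stone:2, been:1, look:1, new:1, tall:1, angry:1, because:1, student:1, salt:1, long:1, as:1, … (18 more, each freq 1)
Hapax (freq=1): am, angry, as, bag, be, because, been, break, every, letter, long, look, market, never, new, right, salt, since, some, start, stay, student, sugar, tall, this, whisper, year, young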